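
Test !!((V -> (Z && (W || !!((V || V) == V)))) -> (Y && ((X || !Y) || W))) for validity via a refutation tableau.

Assume the negation and expand:
Initial set: {!!!((V -> (Z && (W || !!((V || V) == V)))) -> (Y && ((X || !Y) || W)))}.
!!!((V -> (Z && (W || !!((V || V) == V)))) -> (Y && ((X || !Y) || W))): drop double negation, giving !((V -> (Z && (W || !!((V || V) == V)))) -> (Y && ((X || !Y) || W))).
!((V -> (Z && (W || !!((V || V) == V)))) -> (Y && ((X || !Y) || W))): α-rule — add (V -> (Z && (W || !!((V || V) == V)))), !(Y && ((X || !Y) || W)).
(V -> (Z && (W || !!((V || V) == V)))): β-rule — branch into !V  //  (Z && (W || !!((V || V) == V))).
  branch 1 (add !V):
    !(Y && ((X || !Y) || W)): β-rule — branch into !Y  //  !((X || !Y) || W).
      branch 1.1 (add !Y):
        ○ open, literals {V=false, Y=false}.
      branch 1.2 (add !((X || !Y) || W)):
        !((X || !Y) || W): α-rule — add !(X || !Y), !W.
        !(X || !Y): α-rule — add !X, !!Y.
        ○ open, literals {V=false, W=false, X=false, Y=true}.
  branch 2 (add (Z && (W || !!((V || V) == V)))):
    (Z && (W || !!((V || V) == V))): α-rule — add Z, (W || !!((V || V) == V)).
    !(Y && ((X || !Y) || W)): β-rule — branch into !Y  //  !((X || !Y) || W).
      branch 2.1 (add !Y):
        (W || !!((V || V) == V)): β-rule — branch into W  //  !!((V || V) == V).
          branch 2.1.1 (add W):
            ○ open, literals {W=true, Y=false, Z=true}.
          branch 2.1.2 (add !!((V || V) == V)):
            !!((V || V) == V): drop double negation, giving ((V || V) == V).
            ((V || V) == V): β-rule — branch into (V || V), V  //  !(V || V), !V.
              branch 2.1.2.1 (add (V || V), V):
                (V || V): β-rule — branch into V  //  V.
                  branch 2.1.2.1.1 (add V):
                    ○ open, literals {V=true, Y=false, Z=true}.
                  branch 2.1.2.1.2 (add V):
                    ○ open, literals {V=true, Y=false, Z=true}.
              branch 2.1.2.2 (add !(V || V), !V):
                !(V || V): α-rule — add !V, !V.
                ○ open, literals {V=false, Y=false, Z=true}.
      branch 2.2 (add !((X || !Y) || W)):
        !((X || !Y) || W): α-rule — add !(X || !Y), !W.
        !(X || !Y): α-rule — add !X, !!Y.
        (W || !!((V || V) == V)): β-rule — branch into W  //  !!((V || V) == V).
          branch 2.2.1 (add W):
            × closes — contains both W and !W.
          branch 2.2.2 (add !!((V || V) == V)):
            !!((V || V) == V): drop double negation, giving ((V || V) == V).
            ((V || V) == V): β-rule — branch into (V || V), V  //  !(V || V), !V.
              branch 2.2.2.1 (add (V || V), V):
                (V || V): β-rule — branch into V  //  V.
                  branch 2.2.2.1.1 (add V):
                    ○ open, literals {V=true, W=false, X=false, Y=true, Z=true}.
                  branch 2.2.2.1.2 (add V):
                    ○ open, literals {V=true, W=false, X=false, Y=true, Z=true}.
              branch 2.2.2.2 (add !(V || V), !V):
                !(V || V): α-rule — add !V, !V.
                ○ open, literals {V=false, W=false, X=false, Y=true, Z=true}.
1 branch closed, 9 open.
An open branch gives a countermodel: V=false, Y=false (unmentioned atoms arbitrary); under it the original formula is false.

Not valid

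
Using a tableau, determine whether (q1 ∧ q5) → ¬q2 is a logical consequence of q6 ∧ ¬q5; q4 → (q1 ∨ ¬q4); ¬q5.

Yes

Initial set: {(q6 ∧ ¬q5); (q4 → (q1 ∨ ¬q4)); ¬q5; ¬((q1 ∧ q5) → ¬q2)}.
(q6 ∧ ¬q5): α-rule — add q6, ¬q5.
¬((q1 ∧ q5) → ¬q2): α-rule — add (q1 ∧ q5), ¬¬q2.
(q1 ∧ q5): α-rule — add q1, q5.
× closes — contains both q5 and ¬q5.
All 1 branch closes.
Every branch closed, so the premises entail the conclusion.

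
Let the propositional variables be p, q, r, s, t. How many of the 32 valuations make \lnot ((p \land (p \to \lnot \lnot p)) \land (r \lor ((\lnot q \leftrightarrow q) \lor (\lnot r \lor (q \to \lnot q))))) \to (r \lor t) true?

28

Initial set: {(\lnot ((p \land (p \to \lnot \lnot p)) \land (r \lor ((\lnot q \leftrightarrow q) \lor (\lnot r \lor (q \to \lnot q))))) \to (r \lor t))}.
(\lnot ((p \land (p \to \lnot \lnot p)) \land (r \lor ((\lnot q \leftrightarrow q) \lor (\lnot r \lor (q \to \lnot q))))) \to (r \lor t)): β-rule — branch into \lnot \lnot ((p \land (p \to \lnot \lnot p)) \land (r \lor ((\lnot q \leftrightarrow q) \lor (\lnot r \lor (q \to \lnot q)))))  //  (r \lor t).
  branch 1 (add \lnot \lnot ((p \land (p \to \lnot \lnot p)) \land (r \lor ((\lnot q \leftrightarrow q) \lor (\lnot r \lor (q \to \lnot q)))))):
    \lnot \lnot ((p \land (p \to \lnot \lnot p)) \land (r \lor ((\lnot q \leftrightarrow q) \lor (\lnot r \lor (q \to \lnot q))))): α-rule — add (p \land (p \to \lnot \lnot p)), (r \lor ((\lnot q \leftrightarrow q) \lor (\lnot r \lor (q \to \lnot q)))).
    (p \land (p \to \lnot \lnot p)): α-rule — add p, (p \to \lnot \lnot p).
    (r \lor ((\lnot q \leftrightarrow q) \lor (\lnot r \lor (q \to \lnot q)))): β-rule — branch into r  //  ((\lnot q \leftrightarrow q) \lor (\lnot r \lor (q \to \lnot q))).
      branch 1.1 (add r):
        (p \to \lnot \lnot p): β-rule — branch into \lnot p  //  \lnot \lnot p.
          branch 1.1.1 (add \lnot p):
            × closes — contains both p and \lnot p.
          branch 1.1.2 (add \lnot \lnot p):
            \lnot \lnot p: drop double negation, giving p.
            ○ open, literals {p=T, r=T}.
      branch 1.2 (add ((\lnot q \leftrightarrow q) \lor (\lnot r \lor (q \to \lnot q)))):
        (p \to \lnot \lnot p): β-rule — branch into \lnot p  //  \lnot \lnot p.
          branch 1.2.1 (add \lnot p):
            × closes — contains both p and \lnot p.
          branch 1.2.2 (add \lnot \lnot p):
            \lnot \lnot p: drop double negation, giving p.
            ((\lnot q \leftrightarrow q) \lor (\lnot r \lor (q \to \lnot q))): β-rule — branch into (\lnot q \leftrightarrow q)  //  (\lnot r \lor (q \to \lnot q)).
              branch 1.2.2.1 (add (\lnot q \leftrightarrow q)):
                (\lnot q \leftrightarrow q): β-rule — branch into \lnot q, q  //  \lnot \lnot q, \lnot q.
                  branch 1.2.2.1.1 (add \lnot q, q):
                    × closes — contains both q and \lnot q.
                  branch 1.2.2.1.2 (add \lnot \lnot q, \lnot q):
                    × closes — contains both q and \lnot q.
              branch 1.2.2.2 (add (\lnot r \lor (q \to \lnot q))):
                (\lnot r \lor (q \to \lnot q)): β-rule — branch into \lnot r  //  (q \to \lnot q).
                  branch 1.2.2.2.1 (add \lnot r):
                    ○ open, literals {p=T, r=F}.
                  branch 1.2.2.2.2 (add (q \to \lnot q)):
                    (q \to \lnot q): β-rule — branch into \lnot q  //  \lnot q.
                      branch 1.2.2.2.2.1 (add \lnot q):
                        ○ open, literals {p=T, q=F}.
                      branch 1.2.2.2.2.2 (add \lnot q):
                        ○ open, literals {p=T, q=F}.
  branch 2 (add (r \lor t)):
    (r \lor t): β-rule — branch into r  //  t.
      branch 2.1 (add r):
        ○ open, literals {r=T}.
      branch 2.2 (add t):
        ○ open, literals {t=T}.
4 branches closed, 6 open.
Each open branch fixes some atoms; the unmentioned ones are free. Counting distinct full assignments: branch {p=T, r=T} (q, s, t) contributes 8 new; branch {p=T, r=F} (q, s, t) contributes 8 new; branch {p=T, q=F} (r, s, t) contributes 0 new; branch {p=T, q=F} (r, s, t) contributes 0 new; branch {r=T} (p, q, s, t) contributes 8 new; branch {t=T} (p, q, r, s) contributes 4 new. Total: 28.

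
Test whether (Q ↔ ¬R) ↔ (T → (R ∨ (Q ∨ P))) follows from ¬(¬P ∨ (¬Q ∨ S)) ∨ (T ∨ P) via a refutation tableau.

No

Initial set: {(¬(¬P ∨ (¬Q ∨ S)) ∨ (T ∨ P)); ¬((Q ↔ ¬R) ↔ (T → (R ∨ (Q ∨ P))))}.
(¬(¬P ∨ (¬Q ∨ S)) ∨ (T ∨ P)): β-rule — branch into ¬(¬P ∨ (¬Q ∨ S))  //  (T ∨ P).
  branch 1 (add ¬(¬P ∨ (¬Q ∨ S))):
    ¬(¬P ∨ (¬Q ∨ S)): α-rule — add ¬¬P, ¬(¬Q ∨ S).
    ¬(¬Q ∨ S): α-rule — add ¬¬Q, ¬S.
    ¬((Q ↔ ¬R) ↔ (T → (R ∨ (Q ∨ P)))): β-rule — branch into (Q ↔ ¬R), ¬(T → (R ∨ (Q ∨ P)))  //  ¬(Q ↔ ¬R), (T → (R ∨ (Q ∨ P))).
      branch 1.1 (add (Q ↔ ¬R), ¬(T → (R ∨ (Q ∨ P)))):
        ¬(T → (R ∨ (Q ∨ P))): α-rule — add T, ¬(R ∨ (Q ∨ P)).
        ¬(R ∨ (Q ∨ P)): α-rule — add ¬R, ¬(Q ∨ P).
        ¬(Q ∨ P): α-rule — add ¬Q, ¬P.
        × closes — contains both Q and ¬Q.
      branch 1.2 (add ¬(Q ↔ ¬R), (T → (R ∨ (Q ∨ P)))):
        ¬(Q ↔ ¬R): β-rule — branch into Q, ¬¬R  //  ¬Q, ¬R.
          branch 1.2.1 (add Q, ¬¬R):
            (T → (R ∨ (Q ∨ P))): β-rule — branch into ¬T  //  (R ∨ (Q ∨ P)).
              branch 1.2.1.1 (add ¬T):
                ○ open, literals {P=1, Q=1, R=1, S=0, T=0}.
              branch 1.2.1.2 (add (R ∨ (Q ∨ P))):
                (R ∨ (Q ∨ P)): β-rule — branch into R  //  (Q ∨ P).
                  branch 1.2.1.2.1 (add R):
                    ○ open, literals {P=1, Q=1, R=1, S=0}.
                  branch 1.2.1.2.2 (add (Q ∨ P)):
                    (Q ∨ P): β-rule — branch into Q  //  P.
                      branch 1.2.1.2.2.1 (add Q):
                        ○ open, literals {P=1, Q=1, R=1, S=0}.
                      branch 1.2.1.2.2.2 (add P):
                        ○ open, literals {P=1, Q=1, R=1, S=0}.
          branch 1.2.2 (add ¬Q, ¬R):
            × closes — contains both Q and ¬Q.
  branch 2 (add (T ∨ P)):
    ¬((Q ↔ ¬R) ↔ (T → (R ∨ (Q ∨ P)))): β-rule — branch into (Q ↔ ¬R), ¬(T → (R ∨ (Q ∨ P)))  //  ¬(Q ↔ ¬R), (T → (R ∨ (Q ∨ P))).
      branch 2.1 (add (Q ↔ ¬R), ¬(T → (R ∨ (Q ∨ P)))):
        ¬(T → (R ∨ (Q ∨ P))): α-rule — add T, ¬(R ∨ (Q ∨ P)).
        ¬(R ∨ (Q ∨ P)): α-rule — add ¬R, ¬(Q ∨ P).
        ¬(Q ∨ P): α-rule — add ¬Q, ¬P.
        (T ∨ P): β-rule — branch into T  //  P.
          branch 2.1.1 (add T):
            (Q ↔ ¬R): β-rule — branch into Q, ¬R  //  ¬Q, ¬¬R.
              branch 2.1.1.1 (add Q, ¬R):
                × closes — contains both Q and ¬Q.
              branch 2.1.1.2 (add ¬Q, ¬¬R):
                × closes — contains both R and ¬R.
          branch 2.1.2 (add P):
            × closes — contains both P and ¬P.
      branch 2.2 (add ¬(Q ↔ ¬R), (T → (R ∨ (Q ∨ P)))):
        (T ∨ P): β-rule — branch into T  //  P.
          branch 2.2.1 (add T):
            ¬(Q ↔ ¬R): β-rule — branch into Q, ¬¬R  //  ¬Q, ¬R.
              branch 2.2.1.1 (add Q, ¬¬R):
                (T → (R ∨ (Q ∨ P))): β-rule — branch into ¬T  //  (R ∨ (Q ∨ P)).
                  branch 2.2.1.1.1 (add ¬T):
                    × closes — contains both T and ¬T.
                  branch 2.2.1.1.2 (add (R ∨ (Q ∨ P))):
                    (R ∨ (Q ∨ P)): β-rule — branch into R  //  (Q ∨ P).
                      branch 2.2.1.1.2.1 (add R):
                        ○ open, literals {Q=1, R=1, T=1}.
                      branch 2.2.1.1.2.2 (add (Q ∨ P)):
                        (Q ∨ P): β-rule — branch into Q  //  P.
                          branch 2.2.1.1.2.2.1 (add Q):
                            ○ open, literals {Q=1, R=1, T=1}.
                          branch 2.2.1.1.2.2.2 (add P):
                            ○ open, literals {P=1, Q=1, R=1, T=1}.
              branch 2.2.1.2 (add ¬Q, ¬R):
                (T → (R ∨ (Q ∨ P))): β-rule — branch into ¬T  //  (R ∨ (Q ∨ P)).
                  branch 2.2.1.2.1 (add ¬T):
                    × closes — contains both T and ¬T.
                  branch 2.2.1.2.2 (add (R ∨ (Q ∨ P))):
                    (R ∨ (Q ∨ P)): β-rule — branch into R  //  (Q ∨ P).
                      branch 2.2.1.2.2.1 (add R):
                        × closes — contains both R and ¬R.
                      branch 2.2.1.2.2.2 (add (Q ∨ P)):
                        (Q ∨ P): β-rule — branch into Q  //  P.
                          branch 2.2.1.2.2.2.1 (add Q):
                            × closes — contains both Q and ¬Q.
                          branch 2.2.1.2.2.2.2 (add P):
                            ○ open, literals {P=1, Q=0, R=0, T=1}.
          branch 2.2.2 (add P):
            ¬(Q ↔ ¬R): β-rule — branch into Q, ¬¬R  //  ¬Q, ¬R.
              branch 2.2.2.1 (add Q, ¬¬R):
                (T → (R ∨ (Q ∨ P))): β-rule — branch into ¬T  //  (R ∨ (Q ∨ P)).
                  branch 2.2.2.1.1 (add ¬T):
                    ○ open, literals {P=1, Q=1, R=1, T=0}.
                  branch 2.2.2.1.2 (add (R ∨ (Q ∨ P))):
                    (R ∨ (Q ∨ P)): β-rule — branch into R  //  (Q ∨ P).
                      branch 2.2.2.1.2.1 (add R):
                        ○ open, literals {P=1, Q=1, R=1}.
                      branch 2.2.2.1.2.2 (add (Q ∨ P)):
                        (Q ∨ P): β-rule — branch into Q  //  P.
                          branch 2.2.2.1.2.2.1 (add Q):
                            ○ open, literals {P=1, Q=1, R=1}.
                          branch 2.2.2.1.2.2.2 (add P):
                            ○ open, literals {P=1, Q=1, R=1}.
              branch 2.2.2.2 (add ¬Q, ¬R):
                (T → (R ∨ (Q ∨ P))): β-rule — branch into ¬T  //  (R ∨ (Q ∨ P)).
                  branch 2.2.2.2.1 (add ¬T):
                    ○ open, literals {P=1, Q=0, R=0, T=0}.
                  branch 2.2.2.2.2 (add (R ∨ (Q ∨ P))):
                    (R ∨ (Q ∨ P)): β-rule — branch into R  //  (Q ∨ P).
                      branch 2.2.2.2.2.1 (add R):
                        × closes — contains both R and ¬R.
                      branch 2.2.2.2.2.2 (add (Q ∨ P)):
                        (Q ∨ P): β-rule — branch into Q  //  P.
                          branch 2.2.2.2.2.2.1 (add Q):
                            × closes — contains both Q and ¬Q.
                          branch 2.2.2.2.2.2.2 (add P):
                            ○ open, literals {P=1, Q=0, R=0}.
11 branches closed, 14 open.
An open branch gives a countermodel: P=1, Q=1, R=1, S=0, T=0 (unmentioned atoms arbitrary); the premises hold there but the conclusion fails.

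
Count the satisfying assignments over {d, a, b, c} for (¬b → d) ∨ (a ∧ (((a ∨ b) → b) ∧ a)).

12

Initial set: {((¬b → d) ∨ (a ∧ (((a ∨ b) → b) ∧ a)))}.
((¬b → d) ∨ (a ∧ (((a ∨ b) → b) ∧ a))): β-rule — branch into (¬b → d)  //  (a ∧ (((a ∨ b) → b) ∧ a)).
  branch 1 (add (¬b → d)):
    (¬b → d): β-rule — branch into ¬¬b  //  d.
      branch 1.1 (add ¬¬b):
        ○ open, literals {b=true}.
      branch 1.2 (add d):
        ○ open, literals {d=true}.
  branch 2 (add (a ∧ (((a ∨ b) → b) ∧ a))):
    (a ∧ (((a ∨ b) → b) ∧ a)): α-rule — add a, (((a ∨ b) → b) ∧ a).
    (((a ∨ b) → b) ∧ a): α-rule — add ((a ∨ b) → b), a.
    ((a ∨ b) → b): β-rule — branch into ¬(a ∨ b)  //  b.
      branch 2.1 (add ¬(a ∨ b)):
        ¬(a ∨ b): α-rule — add ¬a, ¬b.
        × closes — contains both a and ¬a.
      branch 2.2 (add b):
        ○ open, literals {a=true, b=true}.
1 branch closed, 3 open.
Each open branch fixes some atoms; the unmentioned ones are free. Counting distinct full assignments: branch {b=true} (d, a, c) contributes 8 new; branch {d=true} (a, b, c) contributes 4 new; branch {a=true, b=true} (d, c) contributes 0 new. Total: 12.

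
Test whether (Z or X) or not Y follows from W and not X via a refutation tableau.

Initial set: {(W and not X); not ((Z or X) or not Y)}.
(W and not X): α-rule — add W, not X.
not ((Z or X) or not Y): α-rule — add not (Z or X), not not Y.
not (Z or X): α-rule — add not Z, not X.
○ open, literals {W=1, X=0, Y=1, Z=0}.
0 branches closed, 1 open.
An open branch gives a countermodel: W=1, X=0, Y=1, Z=0 (unmentioned atoms arbitrary); the premises hold there but the conclusion fails.

No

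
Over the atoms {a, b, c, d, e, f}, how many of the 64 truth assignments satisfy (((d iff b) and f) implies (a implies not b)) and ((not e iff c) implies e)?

45

Initial set: {T ((((d iff b) and f) implies (a implies not b)) and ((not e iff c) implies e))}.
T ((((d iff b) and f) implies (a implies not b)) and ((not e iff c) implies e)): α-rule — add T (((d iff b) and f) implies (a implies not b)), T ((not e iff c) implies e).
T (((d iff b) and f) implies (a implies not b)): β-rule — branch into F ((d iff b) and f)  //  T (a implies not b).
  branch 1 (add F ((d iff b) and f)):
    T ((not e iff c) implies e): β-rule — branch into F (not e iff c)  //  T e.
      branch 1.1 (add F (not e iff c)):
        F ((d iff b) and f): β-rule — branch into F (d iff b)  //  F f.
          branch 1.1.1 (add F (d iff b)):
            F (not e iff c): β-rule — branch into T not e, F c  //  F not e, T c.
              branch 1.1.1.1 (add T not e, F c):
                F (d iff b): β-rule — branch into T d, F b  //  F d, T b.
                  branch 1.1.1.1.1 (add T d, F b):
                    ○ open, literals {b=F, c=F, d=T, e=F}.
                  branch 1.1.1.1.2 (add F d, T b):
                    ○ open, literals {b=T, c=F, d=F, e=F}.
              branch 1.1.1.2 (add F not e, T c):
                F (d iff b): β-rule — branch into T d, F b  //  F d, T b.
                  branch 1.1.1.2.1 (add T d, F b):
                    ○ open, literals {b=F, c=T, d=T, e=T}.
                  branch 1.1.1.2.2 (add F d, T b):
                    ○ open, literals {b=T, c=T, d=F, e=T}.
          branch 1.1.2 (add F f):
            F (not e iff c): β-rule — branch into T not e, F c  //  F not e, T c.
              branch 1.1.2.1 (add T not e, F c):
                ○ open, literals {c=F, e=F, f=F}.
              branch 1.1.2.2 (add F not e, T c):
                ○ open, literals {c=T, e=T, f=F}.
      branch 1.2 (add T e):
        F ((d iff b) and f): β-rule — branch into F (d iff b)  //  F f.
          branch 1.2.1 (add F (d iff b)):
            F (d iff b): β-rule — branch into T d, F b  //  F d, T b.
              branch 1.2.1.1 (add T d, F b):
                ○ open, literals {b=F, d=T, e=T}.
              branch 1.2.1.2 (add F d, T b):
                ○ open, literals {b=T, d=F, e=T}.
          branch 1.2.2 (add F f):
            ○ open, literals {e=T, f=F}.
  branch 2 (add T (a implies not b)):
    T ((not e iff c) implies e): β-rule — branch into F (not e iff c)  //  T e.
      branch 2.1 (add F (not e iff c)):
        T (a implies not b): β-rule — branch into F a  //  T not b.
          branch 2.1.1 (add F a):
            F (not e iff c): β-rule — branch into T not e, F c  //  F not e, T c.
              branch 2.1.1.1 (add T not e, F c):
                ○ open, literals {a=F, c=F, e=F}.
              branch 2.1.1.2 (add F not e, T c):
                ○ open, literals {a=F, c=T, e=T}.
          branch 2.1.2 (add T not b):
            F (not e iff c): β-rule — branch into T not e, F c  //  F not e, T c.
              branch 2.1.2.1 (add T not e, F c):
                ○ open, literals {b=F, c=F, e=F}.
              branch 2.1.2.2 (add F not e, T c):
                ○ open, literals {b=F, c=T, e=T}.
      branch 2.2 (add T e):
        T (a implies not b): β-rule — branch into F a  //  T not b.
          branch 2.2.1 (add F a):
            ○ open, literals {a=F, e=T}.
          branch 2.2.2 (add T not b):
            ○ open, literals {b=F, e=T}.
0 branches closed, 15 open.
Each open branch fixes some atoms; the unmentioned ones are free. Counting distinct full assignments: branch {b=F, c=F, d=T, e=F} (a, f) contributes 4 new; branch {b=T, c=F, d=F, e=F} (a, f) contributes 4 new; branch {b=F, c=T, d=T, e=T} (a, f) contributes 4 new; branch {b=T, c=T, d=F, e=T} (a, f) contributes 4 new; branch {c=F, e=F, f=F} (a, b, d) contributes 4 new; branch {c=T, e=T, f=F} (a, b, d) contributes 4 new; branch {b=F, d=T, e=T} (a, c, f) contributes 4 new; branch {b=T, d=F, e=T} (a, c, f) contributes 4 new; branch {e=T, f=F} (a, b, c, d) contributes 4 new; branch {a=F, c=F, e=F} (b, d, f) contributes 2 new; branch {a=F, c=T, e=T} (b, d, f) contributes 2 new; branch {b=F, c=F, e=F} (a, d, f) contributes 1 new; branch {b=F, c=T, e=T} (a, d, f) contributes 1 new; branch {a=F, e=T} (b, c, d, f) contributes 2 new; branch {b=F, e=T} (a, c, d, f) contributes 1 new. Total: 45.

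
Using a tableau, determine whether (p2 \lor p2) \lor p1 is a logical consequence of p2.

Yes

Initial set: {p2; \lnot ((p2 \lor p2) \lor p1)}.
\lnot ((p2 \lor p2) \lor p1): α-rule — add \lnot (p2 \lor p2), \lnot p1.
\lnot (p2 \lor p2): α-rule — add \lnot p2, \lnot p2.
× closes — contains both p2 and \lnot p2.
All 1 branch closes.
Every branch closed, so the premises entail the conclusion.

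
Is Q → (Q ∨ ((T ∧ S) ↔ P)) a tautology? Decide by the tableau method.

Valid

Assume the negation and expand:
Initial set: {¬(Q → (Q ∨ ((T ∧ S) ↔ P)))}.
¬(Q → (Q ∨ ((T ∧ S) ↔ P))): α-rule — add Q, ¬(Q ∨ ((T ∧ S) ↔ P)).
¬(Q ∨ ((T ∧ S) ↔ P)): α-rule — add ¬Q, ¬((T ∧ S) ↔ P).
× closes — contains both Q and ¬Q.
All 1 branch closes.
Every branch closed, so the negation is unsatisfiable and the formula is valid.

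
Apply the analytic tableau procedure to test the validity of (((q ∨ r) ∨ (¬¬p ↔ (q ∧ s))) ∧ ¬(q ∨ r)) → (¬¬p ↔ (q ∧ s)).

Valid

Assume the negation and expand:
Initial set: {¬((((q ∨ r) ∨ (¬¬p ↔ (q ∧ s))) ∧ ¬(q ∨ r)) → (¬¬p ↔ (q ∧ s)))}.
¬((((q ∨ r) ∨ (¬¬p ↔ (q ∧ s))) ∧ ¬(q ∨ r)) → (¬¬p ↔ (q ∧ s))): α-rule — add (((q ∨ r) ∨ (¬¬p ↔ (q ∧ s))) ∧ ¬(q ∨ r)), ¬(¬¬p ↔ (q ∧ s)).
(((q ∨ r) ∨ (¬¬p ↔ (q ∧ s))) ∧ ¬(q ∨ r)): α-rule — add ((q ∨ r) ∨ (¬¬p ↔ (q ∧ s))), ¬(q ∨ r).
¬(q ∨ r): α-rule — add ¬q, ¬r.
¬(¬¬p ↔ (q ∧ s)): β-rule — branch into ¬¬p, ¬(q ∧ s)  //  ¬¬¬p, (q ∧ s).
  branch 1 (add ¬¬p, ¬(q ∧ s)):
    ¬¬p: drop double negation, giving p.
    ((q ∨ r) ∨ (¬¬p ↔ (q ∧ s))): β-rule — branch into (q ∨ r)  //  (¬¬p ↔ (q ∧ s)).
      branch 1.1 (add (q ∨ r)):
        ¬(q ∧ s): β-rule — branch into ¬q  //  ¬s.
          branch 1.1.1 (add ¬q):
            (q ∨ r): β-rule — branch into q  //  r.
              branch 1.1.1.1 (add q):
                × closes — contains both q and ¬q.
              branch 1.1.1.2 (add r):
                × closes — contains both r and ¬r.
          branch 1.1.2 (add ¬s):
            (q ∨ r): β-rule — branch into q  //  r.
              branch 1.1.2.1 (add q):
                × closes — contains both q and ¬q.
              branch 1.1.2.2 (add r):
                × closes — contains both r and ¬r.
      branch 1.2 (add (¬¬p ↔ (q ∧ s))):
        ¬(q ∧ s): β-rule — branch into ¬q  //  ¬s.
          branch 1.2.1 (add ¬q):
            (¬¬p ↔ (q ∧ s)): β-rule — branch into ¬¬p, (q ∧ s)  //  ¬¬¬p, ¬(q ∧ s).
              branch 1.2.1.1 (add ¬¬p, (q ∧ s)):
                ¬¬p: drop double negation, giving p.
                (q ∧ s): α-rule — add q, s.
                × closes — contains both q and ¬q.
              branch 1.2.1.2 (add ¬¬¬p, ¬(q ∧ s)):
                ¬¬¬p: drop double negation, giving ¬p.
                × closes — contains both p and ¬p.
          branch 1.2.2 (add ¬s):
            (¬¬p ↔ (q ∧ s)): β-rule — branch into ¬¬p, (q ∧ s)  //  ¬¬¬p, ¬(q ∧ s).
              branch 1.2.2.1 (add ¬¬p, (q ∧ s)):
                ¬¬p: drop double negation, giving p.
                (q ∧ s): α-rule — add q, s.
                × closes — contains both q and ¬q.
              branch 1.2.2.2 (add ¬¬¬p, ¬(q ∧ s)):
                ¬¬¬p: drop double negation, giving ¬p.
                × closes — contains both p and ¬p.
  branch 2 (add ¬¬¬p, (q ∧ s)):
    ¬¬¬p: drop double negation, giving ¬p.
    (q ∧ s): α-rule — add q, s.
    × closes — contains both q and ¬q.
All 9 branches close.
Every branch closed, so the negation is unsatisfiable and the formula is valid.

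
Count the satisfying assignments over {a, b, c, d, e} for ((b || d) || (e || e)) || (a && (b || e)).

28

Initial set: {(((b || d) || (e || e)) || (a && (b || e)))}.
(((b || d) || (e || e)) || (a && (b || e))): β-rule — branch into ((b || d) || (e || e))  //  (a && (b || e)).
  branch 1 (add ((b || d) || (e || e))):
    ((b || d) || (e || e)): β-rule — branch into (b || d)  //  (e || e).
      branch 1.1 (add (b || d)):
        (b || d): β-rule — branch into b  //  d.
          branch 1.1.1 (add b):
            ○ open, literals {b=true}.
          branch 1.1.2 (add d):
            ○ open, literals {d=true}.
      branch 1.2 (add (e || e)):
        (e || e): β-rule — branch into e  //  e.
          branch 1.2.1 (add e):
            ○ open, literals {e=true}.
          branch 1.2.2 (add e):
            ○ open, literals {e=true}.
  branch 2 (add (a && (b || e))):
    (a && (b || e)): α-rule — add a, (b || e).
    (b || e): β-rule — branch into b  //  e.
      branch 2.1 (add b):
        ○ open, literals {a=true, b=true}.
      branch 2.2 (add e):
        ○ open, literals {a=true, e=true}.
0 branches closed, 6 open.
Each open branch fixes some atoms; the unmentioned ones are free. Counting distinct full assignments: branch {b=true} (a, c, d, e) contributes 16 new; branch {d=true} (a, b, c, e) contributes 8 new; branch {e=true} (a, b, c, d) contributes 4 new; branch {e=true} (a, b, c, d) contributes 0 new; branch {a=true, b=true} (c, d, e) contributes 0 new; branch {a=true, e=true} (b, c, d) contributes 0 new. Total: 28.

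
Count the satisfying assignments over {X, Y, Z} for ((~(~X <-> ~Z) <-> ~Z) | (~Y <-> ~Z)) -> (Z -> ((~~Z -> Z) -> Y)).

7

Initial set: {(((~(~X <-> ~Z) <-> ~Z) | (~Y <-> ~Z)) -> (Z -> ((~~Z -> Z) -> Y)))}.
(((~(~X <-> ~Z) <-> ~Z) | (~Y <-> ~Z)) -> (Z -> ((~~Z -> Z) -> Y))): β-rule — branch into ~((~(~X <-> ~Z) <-> ~Z) | (~Y <-> ~Z))  //  (Z -> ((~~Z -> Z) -> Y)).
  branch 1 (add ~((~(~X <-> ~Z) <-> ~Z) | (~Y <-> ~Z))):
    ~((~(~X <-> ~Z) <-> ~Z) | (~Y <-> ~Z)): α-rule — add ~(~(~X <-> ~Z) <-> ~Z), ~(~Y <-> ~Z).
    ~(~(~X <-> ~Z) <-> ~Z): β-rule — branch into ~(~X <-> ~Z), ~~Z  //  ~~(~X <-> ~Z), ~Z.
      branch 1.1 (add ~(~X <-> ~Z), ~~Z):
        ~(~Y <-> ~Z): β-rule — branch into ~Y, ~~Z  //  ~~Y, ~Z.
          branch 1.1.1 (add ~Y, ~~Z):
            ~(~X <-> ~Z): β-rule — branch into ~X, ~~Z  //  ~~X, ~Z.
              branch 1.1.1.1 (add ~X, ~~Z):
                ○ open, literals {X=0, Y=0, Z=1}.
              branch 1.1.1.2 (add ~~X, ~Z):
                × closes — contains both Z and ~Z.
          branch 1.1.2 (add ~~Y, ~Z):
            × closes — contains both Z and ~Z.
      branch 1.2 (add ~~(~X <-> ~Z), ~Z):
        ~(~Y <-> ~Z): β-rule — branch into ~Y, ~~Z  //  ~~Y, ~Z.
          branch 1.2.1 (add ~Y, ~~Z):
            × closes — contains both Z and ~Z.
          branch 1.2.2 (add ~~Y, ~Z):
            ~~(~X <-> ~Z): β-rule — branch into ~X, ~Z  //  ~~X, ~~Z.
              branch 1.2.2.1 (add ~X, ~Z):
                ○ open, literals {X=0, Y=1, Z=0}.
              branch 1.2.2.2 (add ~~X, ~~Z):
                × closes — contains both Z and ~Z.
  branch 2 (add (Z -> ((~~Z -> Z) -> Y))):
    (Z -> ((~~Z -> Z) -> Y)): β-rule — branch into ~Z  //  ((~~Z -> Z) -> Y).
      branch 2.1 (add ~Z):
        ○ open, literals {Z=0}.
      branch 2.2 (add ((~~Z -> Z) -> Y)):
        ((~~Z -> Z) -> Y): β-rule — branch into ~(~~Z -> Z)  //  Y.
          branch 2.2.1 (add ~(~~Z -> Z)):
            ~(~~Z -> Z): α-rule — add ~~Z, ~Z.
            ~~Z: drop double negation, giving Z.
            × closes — contains both Z and ~Z.
          branch 2.2.2 (add Y):
            ○ open, literals {Y=1}.
5 branches closed, 4 open.
Each open branch fixes some atoms; the unmentioned ones are free. Counting distinct full assignments: branch {X=0, Y=0, Z=1} (none free) contributes 1 new; branch {X=0, Y=1, Z=0} (none free) contributes 1 new; branch {Z=0} (X, Y) contributes 3 new; branch {Y=1} (X, Z) contributes 2 new. Total: 7.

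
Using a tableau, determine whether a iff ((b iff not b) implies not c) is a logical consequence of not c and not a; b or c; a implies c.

Initial set: {T (not c and not a); T (b or c); T (a implies c); F (a iff ((b iff not b) implies not c))}.
T (not c and not a): α-rule — add T not c, T not a.
T (b or c): β-rule — branch into T b  //  T c.
  branch 1 (add T b):
    T (a implies c): β-rule — branch into F a  //  T c.
      branch 1.1 (add F a):
        F (a iff ((b iff not b) implies not c)): β-rule — branch into T a, F ((b iff not b) implies not c)  //  F a, T ((b iff not b) implies not c).
          branch 1.1.1 (add T a, F ((b iff not b) implies not c)):
            × closes — contains both a and not a.
          branch 1.1.2 (add F a, T ((b iff not b) implies not c)):
            T ((b iff not b) implies not c): β-rule — branch into F (b iff not b)  //  T not c.
              branch 1.1.2.1 (add F (b iff not b)):
                F (b iff not b): β-rule — branch into T b, F not b  //  F b, T not b.
                  branch 1.1.2.1.1 (add T b, F not b):
                    ○ open, literals {a=false, b=true, c=false}.
                  branch 1.1.2.1.2 (add F b, T not b):
                    × closes — contains both b and not b.
              branch 1.1.2.2 (add T not c):
                ○ open, literals {a=false, b=true, c=false}.
      branch 1.2 (add T c):
        × closes — contains both c and not c.
  branch 2 (add T c):
    × closes — contains both c and not c.
4 branches closed, 2 open.
An open branch gives a countermodel: a=false, b=true, c=false (unmentioned atoms arbitrary); the premises hold there but the conclusion fails.

No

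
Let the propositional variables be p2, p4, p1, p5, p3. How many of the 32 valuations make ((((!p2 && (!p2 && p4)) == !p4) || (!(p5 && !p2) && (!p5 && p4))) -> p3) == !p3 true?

Initial set: {(((((!p2 && (!p2 && p4)) == !p4) || (!(p5 && !p2) && (!p5 && p4))) -> p3) == !p3)}.
(((((!p2 && (!p2 && p4)) == !p4) || (!(p5 && !p2) && (!p5 && p4))) -> p3) == !p3): β-rule — branch into ((((!p2 && (!p2 && p4)) == !p4) || (!(p5 && !p2) && (!p5 && p4))) -> p3), !p3  //  !((((!p2 && (!p2 && p4)) == !p4) || (!(p5 && !p2) && (!p5 && p4))) -> p3), !!p3.
  branch 1 (add ((((!p2 && (!p2 && p4)) == !p4) || (!(p5 && !p2) && (!p5 && p4))) -> p3), !p3):
    ((((!p2 && (!p2 && p4)) == !p4) || (!(p5 && !p2) && (!p5 && p4))) -> p3): β-rule — branch into !(((!p2 && (!p2 && p4)) == !p4) || (!(p5 && !p2) && (!p5 && p4)))  //  p3.
      branch 1.1 (add !(((!p2 && (!p2 && p4)) == !p4) || (!(p5 && !p2) && (!p5 && p4)))):
        !(((!p2 && (!p2 && p4)) == !p4) || (!(p5 && !p2) && (!p5 && p4))): α-rule — add !((!p2 && (!p2 && p4)) == !p4), !(!(p5 && !p2) && (!p5 && p4)).
        !((!p2 && (!p2 && p4)) == !p4): β-rule — branch into (!p2 && (!p2 && p4)), !!p4  //  !(!p2 && (!p2 && p4)), !p4.
          branch 1.1.1 (add (!p2 && (!p2 && p4)), !!p4):
            (!p2 && (!p2 && p4)): α-rule — add !p2, (!p2 && p4).
            (!p2 && p4): α-rule — add !p2, p4.
            !(!(p5 && !p2) && (!p5 && p4)): β-rule — branch into !!(p5 && !p2)  //  !(!p5 && p4).
              branch 1.1.1.1 (add !!(p5 && !p2)):
                !!(p5 && !p2): α-rule — add p5, !p2.
                ○ open, literals {p2=F, p3=F, p4=T, p5=T}.
              branch 1.1.1.2 (add !(!p5 && p4)):
                !(!p5 && p4): β-rule — branch into !!p5  //  !p4.
                  branch 1.1.1.2.1 (add !!p5):
                    ○ open, literals {p2=F, p3=F, p4=T, p5=T}.
                  branch 1.1.1.2.2 (add !p4):
                    × closes — contains both p4 and !p4.
          branch 1.1.2 (add !(!p2 && (!p2 && p4)), !p4):
            !(!(p5 && !p2) && (!p5 && p4)): β-rule — branch into !!(p5 && !p2)  //  !(!p5 && p4).
              branch 1.1.2.1 (add !!(p5 && !p2)):
                !!(p5 && !p2): α-rule — add p5, !p2.
                !(!p2 && (!p2 && p4)): β-rule — branch into !!p2  //  !(!p2 && p4).
                  branch 1.1.2.1.1 (add !!p2):
                    × closes — contains both p2 and !p2.
                  branch 1.1.2.1.2 (add !(!p2 && p4)):
                    !(!p2 && p4): β-rule — branch into !!p2  //  !p4.
                      branch 1.1.2.1.2.1 (add !!p2):
                        × closes — contains both p2 and !p2.
                      branch 1.1.2.1.2.2 (add !p4):
                        ○ open, literals {p2=F, p3=F, p4=F, p5=T}.
              branch 1.1.2.2 (add !(!p5 && p4)):
                !(!p2 && (!p2 && p4)): β-rule — branch into !!p2  //  !(!p2 && p4).
                  branch 1.1.2.2.1 (add !!p2):
                    !(!p5 && p4): β-rule — branch into !!p5  //  !p4.
                      branch 1.1.2.2.1.1 (add !!p5):
                        ○ open, literals {p2=T, p3=F, p4=F, p5=T}.
                      branch 1.1.2.2.1.2 (add !p4):
                        ○ open, literals {p2=T, p3=F, p4=F}.
                  branch 1.1.2.2.2 (add !(!p2 && p4)):
                    !(!p5 && p4): β-rule — branch into !!p5  //  !p4.
                      branch 1.1.2.2.2.1 (add !!p5):
                        !(!p2 && p4): β-rule — branch into !!p2  //  !p4.
                          branch 1.1.2.2.2.1.1 (add !!p2):
                            ○ open, literals {p2=T, p3=F, p4=F, p5=T}.
                          branch 1.1.2.2.2.1.2 (add !p4):
                            ○ open, literals {p3=F, p4=F, p5=T}.
                      branch 1.1.2.2.2.2 (add !p4):
                        !(!p2 && p4): β-rule — branch into !!p2  //  !p4.
                          branch 1.1.2.2.2.2.1 (add !!p2):
                            ○ open, literals {p2=T, p3=F, p4=F}.
                          branch 1.1.2.2.2.2.2 (add !p4):
                            ○ open, literals {p3=F, p4=F}.
      branch 1.2 (add p3):
        × closes — contains both p3 and !p3.
  branch 2 (add !((((!p2 && (!p2 && p4)) == !p4) || (!(p5 && !p2) && (!p5 && p4))) -> p3), !!p3):
    !((((!p2 && (!p2 && p4)) == !p4) || (!(p5 && !p2) && (!p5 && p4))) -> p3): α-rule — add (((!p2 && (!p2 && p4)) == !p4) || (!(p5 && !p2) && (!p5 && p4))), !p3.
    × closes — contains both p3 and !p3.
5 branches closed, 9 open.
Each open branch fixes some atoms; the unmentioned ones are free. Counting distinct full assignments: branch {p2=F, p3=F, p4=T, p5=T} (p1) contributes 2 new; branch {p2=F, p3=F, p4=T, p5=T} (p1) contributes 0 new; branch {p2=F, p3=F, p4=F, p5=T} (p1) contributes 2 new; branch {p2=T, p3=F, p4=F, p5=T} (p1) contributes 2 new; branch {p2=T, p3=F, p4=F} (p1, p5) contributes 2 new; branch {p2=T, p3=F, p4=F, p5=T} (p1) contributes 0 new; branch {p3=F, p4=F, p5=T} (p2, p1) contributes 0 new; branch {p2=T, p3=F, p4=F} (p1, p5) contributes 0 new; branch {p3=F, p4=F} (p2, p1, p5) contributes 2 new. Total: 10.

10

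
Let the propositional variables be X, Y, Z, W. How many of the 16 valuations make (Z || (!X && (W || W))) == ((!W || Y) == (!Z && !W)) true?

4

Initial set: {((Z || (!X && (W || W))) == ((!W || Y) == (!Z && !W)))}.
((Z || (!X && (W || W))) == ((!W || Y) == (!Z && !W))): β-rule — branch into (Z || (!X && (W || W))), ((!W || Y) == (!Z && !W))  //  !(Z || (!X && (W || W))), !((!W || Y) == (!Z && !W)).
  branch 1 (add (Z || (!X && (W || W))), ((!W || Y) == (!Z && !W))):
    (Z || (!X && (W || W))): β-rule — branch into Z  //  (!X && (W || W)).
      branch 1.1 (add Z):
        ((!W || Y) == (!Z && !W)): β-rule — branch into (!W || Y), (!Z && !W)  //  !(!W || Y), !(!Z && !W).
          branch 1.1.1 (add (!W || Y), (!Z && !W)):
            (!Z && !W): α-rule — add !Z, !W.
            × closes — contains both Z and !Z.
          branch 1.1.2 (add !(!W || Y), !(!Z && !W)):
            !(!W || Y): α-rule — add !!W, !Y.
            !(!Z && !W): β-rule — branch into !!Z  //  !!W.
              branch 1.1.2.1 (add !!Z):
                ○ open, literals {W=T, Y=F, Z=T}.
              branch 1.1.2.2 (add !!W):
                ○ open, literals {W=T, Y=F, Z=T}.
      branch 1.2 (add (!X && (W || W))):
        (!X && (W || W)): α-rule — add !X, (W || W).
        ((!W || Y) == (!Z && !W)): β-rule — branch into (!W || Y), (!Z && !W)  //  !(!W || Y), !(!Z && !W).
          branch 1.2.1 (add (!W || Y), (!Z && !W)):
            (!Z && !W): α-rule — add !Z, !W.
            (W || W): β-rule — branch into W  //  W.
              branch 1.2.1.1 (add W):
                × closes — contains both W and !W.
              branch 1.2.1.2 (add W):
                × closes — contains both W and !W.
          branch 1.2.2 (add !(!W || Y), !(!Z && !W)):
            !(!W || Y): α-rule — add !!W, !Y.
            (W || W): β-rule — branch into W  //  W.
              branch 1.2.2.1 (add W):
                !(!Z && !W): β-rule — branch into !!Z  //  !!W.
                  branch 1.2.2.1.1 (add !!Z):
                    ○ open, literals {W=T, X=F, Y=F, Z=T}.
                  branch 1.2.2.1.2 (add !!W):
                    ○ open, literals {W=T, X=F, Y=F}.
              branch 1.2.2.2 (add W):
                !(!Z && !W): β-rule — branch into !!Z  //  !!W.
                  branch 1.2.2.2.1 (add !!Z):
                    ○ open, literals {W=T, X=F, Y=F, Z=T}.
                  branch 1.2.2.2.2 (add !!W):
                    ○ open, literals {W=T, X=F, Y=F}.
  branch 2 (add !(Z || (!X && (W || W))), !((!W || Y) == (!Z && !W))):
    !(Z || (!X && (W || W))): α-rule — add !Z, !(!X && (W || W)).
    !((!W || Y) == (!Z && !W)): β-rule — branch into (!W || Y), !(!Z && !W)  //  !(!W || Y), (!Z && !W).
      branch 2.1 (add (!W || Y), !(!Z && !W)):
        !(!X && (W || W)): β-rule — branch into !!X  //  !(W || W).
          branch 2.1.1 (add !!X):
            (!W || Y): β-rule — branch into !W  //  Y.
              branch 2.1.1.1 (add !W):
                !(!Z && !W): β-rule — branch into !!Z  //  !!W.
                  branch 2.1.1.1.1 (add !!Z):
                    × closes — contains both Z and !Z.
                  branch 2.1.1.1.2 (add !!W):
                    × closes — contains both W and !W.
              branch 2.1.1.2 (add Y):
                !(!Z && !W): β-rule — branch into !!Z  //  !!W.
                  branch 2.1.1.2.1 (add !!Z):
                    × closes — contains both Z and !Z.
                  branch 2.1.1.2.2 (add !!W):
                    ○ open, literals {W=T, X=T, Y=T, Z=F}.
          branch 2.1.2 (add !(W || W)):
            !(W || W): α-rule — add !W, !W.
            (!W || Y): β-rule — branch into !W  //  Y.
              branch 2.1.2.1 (add !W):
                !(!Z && !W): β-rule — branch into !!Z  //  !!W.
                  branch 2.1.2.1.1 (add !!Z):
                    × closes — contains both Z and !Z.
                  branch 2.1.2.1.2 (add !!W):
                    × closes — contains both W and !W.
              branch 2.1.2.2 (add Y):
                !(!Z && !W): β-rule — branch into !!Z  //  !!W.
                  branch 2.1.2.2.1 (add !!Z):
                    × closes — contains both Z and !Z.
                  branch 2.1.2.2.2 (add !!W):
                    × closes — contains both W and !W.
      branch 2.2 (add !(!W || Y), (!Z && !W)):
        !(!W || Y): α-rule — add !!W, !Y.
        (!Z && !W): α-rule — add !Z, !W.
        × closes — contains both W and !W.
11 branches closed, 7 open.
Each open branch fixes some atoms; the unmentioned ones are free. Counting distinct full assignments: branch {W=T, Y=F, Z=T} (X) contributes 2 new; branch {W=T, Y=F, Z=T} (X) contributes 0 new; branch {W=T, X=F, Y=F, Z=T} (none free) contributes 0 new; branch {W=T, X=F, Y=F} (Z) contributes 1 new; branch {W=T, X=F, Y=F, Z=T} (none free) contributes 0 new; branch {W=T, X=F, Y=F} (Z) contributes 0 new; branch {W=T, X=T, Y=T, Z=F} (none free) contributes 1 new. Total: 4.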